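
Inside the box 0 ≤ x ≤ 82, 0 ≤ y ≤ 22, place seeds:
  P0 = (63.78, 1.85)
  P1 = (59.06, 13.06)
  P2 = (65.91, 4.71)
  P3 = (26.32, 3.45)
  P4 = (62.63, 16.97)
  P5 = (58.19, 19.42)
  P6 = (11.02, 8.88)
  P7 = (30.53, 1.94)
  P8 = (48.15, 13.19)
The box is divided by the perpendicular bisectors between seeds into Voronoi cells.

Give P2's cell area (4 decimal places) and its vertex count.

1. box [0,82]×[0,22]: [(0, 0) (82, 0) (82, 22) (0, 22)]
2. ⊥bis P2·P0 via (64.845,3.28): [(69.2491, 0) (82, 0) (82, 22) (39.7092, 22)]  |A|=605.4581
3. ⊥bis P2·P1 via (62.485,8.885): [(60.0268, 6.8684) (69.2491, 0) (82, 0) (82, 22) (78.4719, 22)]  |A|=312.1872
4. ⊥bis P2·P3 via (46.115,4.08): [(60.0268, 6.8684) (69.2491, 0) (82, 0) (82, 22) (78.4719, 22)]  |A|=312.1872
5. ⊥bis P2·P4 via (64.27,10.84): [(65.1576, 11.0775) (60.0268, 6.8684) (69.2491, 0) (82, 0) (82, 15.5834)]  |A|=238.8838
6. ⊥bis P2·P5 via (62.05,12.065): [(65.1576, 11.0775) (60.0268, 6.8684) (69.2491, 0) (82, 0) (82, 15.5834)]  |A|=238.8838
7. ⊥bis P2·P6 via (38.465,6.795): [(65.1576, 11.0775) (60.0268, 6.8684) (69.2491, 0) (82, 0) (82, 15.5834)]  |A|=238.8838
8. ⊥bis P2·P7 via (48.22,3.325): [(65.1576, 11.0775) (60.0268, 6.8684) (69.2491, 0) (82, 0) (82, 15.5834)]  |A|=238.8838
9. ⊥bis P2·P8 via (57.03,8.95): [(65.1576, 11.0775) (60.0268, 6.8684) (69.2491, 0) (82, 0) (82, 15.5834)]  |A|=238.8838
10. canonical 5-gon: [(65.1576, 11.0775) (60.0268, 6.8684) (69.2491, 0) (82, 0) (82, 15.5834)]
11. shoelace: 238.8838

Area of P2's cell: 238.8838 (5 vertices)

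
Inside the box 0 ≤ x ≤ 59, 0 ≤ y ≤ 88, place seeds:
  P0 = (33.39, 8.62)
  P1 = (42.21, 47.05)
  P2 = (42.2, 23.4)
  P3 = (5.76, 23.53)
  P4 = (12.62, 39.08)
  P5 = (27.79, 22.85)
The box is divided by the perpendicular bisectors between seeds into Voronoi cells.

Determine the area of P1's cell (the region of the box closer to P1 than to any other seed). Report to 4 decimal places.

1. box [0,59]×[0,88]: [(0, 0) (59, 0) (59, 88) (0, 88)]
2. ⊥bis P1·P0 via (37.8,27.835): [(0, 36.5104) (59, 22.9694) (59, 88) (0, 88)]  |A|=3437.3448
3. ⊥bis P1·P2 via (42.205,35.225): [(0, 36.5104) (5.5332, 35.2405) (59, 35.2179) (59, 88) (0, 88)]  |A|=3109.9012
4. ⊥bis P1·P3 via (23.985,35.29): [(0, 72.4606) (24.022, 35.2327) (59, 35.2179) (59, 88) (0, 88)]  |A|=2666.3856
5. ⊥bis P1·P4 via (27.415,43.065): [(29.5252, 35.2304) (59, 35.2179) (59, 88) (15.3119, 88)]  |A|=1930.5735
6. ⊥bis P1·P5 via (35,34.95): [(28.5685, 38.7823) (34.533, 35.2282) (59, 35.2179) (59, 88) (15.3119, 88)]  |A|=1921.6808
7. canonical 5-gon: [(28.5685, 38.7823) (34.533, 35.2282) (59, 35.2179) (59, 88) (15.3119, 88)]
8. shoelace: 1921.6808

Area of P1's cell: 1921.6808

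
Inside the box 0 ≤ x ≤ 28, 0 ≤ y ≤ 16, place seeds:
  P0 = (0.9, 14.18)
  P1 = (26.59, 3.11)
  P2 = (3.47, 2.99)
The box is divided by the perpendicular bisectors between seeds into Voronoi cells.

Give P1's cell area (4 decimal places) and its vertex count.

Area of P1's cell: 203.5645 (5 vertices)

1. box [0,28]×[0,16]: [(0, 0) (28, 0) (28, 16) (0, 16)]
2. ⊥bis P1·P0 via (13.745,8.645): [(10.0198, 0) (28, 0) (28, 16) (16.9143, 16)]  |A|=232.527
3. ⊥bis P1·P2 via (15.03,3.05): [(14.986, 11.525) (15.0458, 0) (28, 0) (28, 16) (16.9143, 16)]  |A|=203.5645
4. canonical 5-gon: [(14.986, 11.525) (15.0458, 0) (28, 0) (28, 16) (16.9143, 16)]
5. shoelace: 203.5645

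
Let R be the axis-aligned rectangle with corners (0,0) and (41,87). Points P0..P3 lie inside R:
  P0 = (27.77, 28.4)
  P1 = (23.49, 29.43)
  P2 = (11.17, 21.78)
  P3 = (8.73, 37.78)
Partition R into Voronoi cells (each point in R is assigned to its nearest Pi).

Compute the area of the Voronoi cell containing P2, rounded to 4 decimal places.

Area of P2's cell: 676.5634

1. box [0,41]×[0,87]: [(0, 0) (41, 0) (41, 87) (0, 87)]
2. ⊥bis P2·P0 via (19.47,25.09): [(0, 73.9121) (0, 0) (29.4758, 0)]  |A|=1089.3074
3. ⊥bis P2·P1 via (17.33,25.605): [(22.7376, 16.8962) (0, 53.5142) (0, 0) (29.4758, 0)]  |A|=857.4083
4. ⊥bis P2·P3 via (9.95,29.78): [(22.7376, 16.8962) (14.3234, 30.4469) (0, 28.2626) (0, 0) (29.4758, 0)]  |A|=676.5634
5. canonical 5-gon: [(22.7376, 16.8962) (14.3234, 30.4469) (0, 28.2626) (0, 0) (29.4758, 0)]
6. shoelace: 676.5634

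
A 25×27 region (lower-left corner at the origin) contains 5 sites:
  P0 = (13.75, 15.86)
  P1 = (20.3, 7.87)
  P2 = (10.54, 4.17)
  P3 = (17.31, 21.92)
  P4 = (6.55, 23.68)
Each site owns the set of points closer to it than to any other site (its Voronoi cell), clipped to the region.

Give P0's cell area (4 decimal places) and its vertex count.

Area of P0's cell: 114.0954 (4 vertices)

1. box [0,25]×[0,27]: [(0, 0) (25, 0) (25, 27) (0, 27)]
2. ⊥bis P0·P1 via (17.025,11.865): [(0, 0) (2.5515, 0) (25, 18.4027) (25, 27) (0, 27)]  |A|=468.4436
3. ⊥bis P0·P2 via (12.145,10.015): [(0, 13.3499) (14.1101, 9.4754) (25, 18.4027) (25, 27) (0, 27)]  |A|=362.171
4. ⊥bis P0·P3 via (15.53,18.89): [(0, 13.3499) (14.1101, 9.4754) (21.393, 15.4457) (1.7248, 27) (0, 27)]  |A|=212.2018
5. ⊥bis P0·P4 via (10.15,19.77): [(2.4472, 12.6779) (14.1101, 9.4754) (21.393, 15.4457) (11.6621, 21.1622)]  |A|=114.0954
6. canonical 4-gon: [(2.4472, 12.6779) (14.1101, 9.4754) (21.393, 15.4457) (11.6621, 21.1622)]
7. shoelace: 114.0954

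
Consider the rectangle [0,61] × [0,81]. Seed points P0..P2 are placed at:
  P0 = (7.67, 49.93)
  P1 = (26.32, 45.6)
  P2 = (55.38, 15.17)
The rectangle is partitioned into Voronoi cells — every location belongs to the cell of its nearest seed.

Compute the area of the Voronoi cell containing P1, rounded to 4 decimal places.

1. box [0,61]×[0,81]: [(0, 0) (61, 0) (61, 81) (0, 81)]
2. ⊥bis P1·P0 via (16.995,47.765): [(5.9053, 0) (61, 0) (61, 81) (24.7112, 81)]  |A|=3701.0298
3. ⊥bis P1·P2 via (40.85,30.385): [(5.9053, 0) (9.0325, 0) (61, 49.6278) (61, 81) (24.7112, 81)]  |A|=2411.5138
4. canonical 5-gon: [(5.9053, 0) (9.0325, 0) (61, 49.6278) (61, 81) (24.7112, 81)]
5. shoelace: 2411.5138

Area of P1's cell: 2411.5138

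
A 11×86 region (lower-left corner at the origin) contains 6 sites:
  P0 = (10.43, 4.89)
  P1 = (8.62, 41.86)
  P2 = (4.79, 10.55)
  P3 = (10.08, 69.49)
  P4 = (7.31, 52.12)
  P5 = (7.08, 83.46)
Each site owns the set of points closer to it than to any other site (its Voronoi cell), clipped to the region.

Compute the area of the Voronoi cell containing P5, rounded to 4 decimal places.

1. box [0,11]×[0,86]: [(0, 0) (11, 0) (11, 86) (0, 86)]
2. ⊥bis P5·P0 via (8.755,44.175): [(0, 43.8017) (11, 44.2707) (11, 86) (0, 86)]  |A|=461.6016
3. ⊥bis P5·P1 via (7.85,62.66): [(0, 62.3694) (11, 62.7766) (11, 86) (0, 86)]  |A|=257.6969
4. ⊥bis P5·P2 via (5.935,47.005): [(0, 62.3694) (11, 62.7766) (11, 86) (0, 86)]  |A|=257.6969
5. ⊥bis P5·P3 via (8.58,76.475): [(0, 74.6325) (11, 76.9947) (11, 86) (0, 86)]  |A|=112.0506
6. ⊥bis P5·P4 via (7.195,67.79): [(0, 74.6325) (11, 76.9947) (11, 86) (0, 86)]  |A|=112.0506
7. canonical 4-gon: [(0, 74.6325) (11, 76.9947) (11, 86) (0, 86)]
8. shoelace: 112.0506

Area of P5's cell: 112.0506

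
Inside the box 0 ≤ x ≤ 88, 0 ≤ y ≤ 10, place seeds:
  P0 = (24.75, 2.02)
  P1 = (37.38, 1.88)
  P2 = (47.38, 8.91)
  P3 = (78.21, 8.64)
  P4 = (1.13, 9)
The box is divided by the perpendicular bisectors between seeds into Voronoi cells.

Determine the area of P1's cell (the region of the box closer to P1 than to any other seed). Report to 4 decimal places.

Area of P1's cell: 115.5888

1. box [0,88]×[0,10]: [(0, 0) (88, 0) (88, 10) (0, 10)]
2. ⊥bis P1·P0 via (31.065,1.95): [(31.0434, 0) (88, 0) (88, 10) (31.1542, 10)]  |A|=569.0119
3. ⊥bis P1·P2 via (42.38,5.395): [(31.0434, 0) (46.1727, 0) (39.1427, 10) (31.1542, 10)]  |A|=115.5888
4. ⊥bis P1·P3 via (57.795,5.26): [(31.0434, 0) (46.1727, 0) (39.1427, 10) (31.1542, 10)]  |A|=115.5888
5. ⊥bis P1·P4 via (19.255,5.44): [(31.0434, 0) (46.1727, 0) (39.1427, 10) (31.1542, 10)]  |A|=115.5888
6. canonical 4-gon: [(31.0434, 0) (46.1727, 0) (39.1427, 10) (31.1542, 10)]
7. shoelace: 115.5888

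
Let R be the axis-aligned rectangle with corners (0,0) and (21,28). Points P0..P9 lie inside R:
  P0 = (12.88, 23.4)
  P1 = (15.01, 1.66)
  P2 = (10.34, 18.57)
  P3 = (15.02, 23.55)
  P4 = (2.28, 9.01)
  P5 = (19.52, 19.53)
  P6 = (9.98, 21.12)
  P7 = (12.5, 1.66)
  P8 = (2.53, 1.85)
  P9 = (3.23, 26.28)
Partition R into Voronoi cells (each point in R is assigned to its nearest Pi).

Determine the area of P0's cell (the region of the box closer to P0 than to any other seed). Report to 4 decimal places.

Area of P0's cell: 28.9171

1. box [0,21]×[0,28]: [(0, 0) (21, 0) (21, 28) (0, 28)]
2. ⊥bis P0·P1 via (13.945,12.53): [(0, 11.1637) (21, 13.2212) (21, 28) (0, 28)]  |A|=331.9581
3. ⊥bis P0·P2 via (11.61,20.985): [(0, 27.0905) (21, 16.047) (21, 28) (0, 28)]  |A|=135.0567
4. ⊥bis P0·P3 via (13.95,23.475): [(0, 27.0905) (14.2208, 19.612) (13.6328, 28) (0, 28)]  |A|=63.6429
5. ⊥bis P0·P4 via (7.58,16.205): [(0, 27.0905) (14.2208, 19.612) (13.6328, 28) (0, 28)]  |A|=63.6429
6. ⊥bis P0·P5 via (16.2,21.465): [(0, 27.0905) (14.2208, 19.612) (13.6328, 28) (0, 28)]  |A|=63.6429
7. ⊥bis P0·P6 via (11.43,22.26): [(13.0121, 20.2477) (14.2208, 19.612) (13.6328, 28) (6.9172, 28)]  |A|=30.9132
8. ⊥bis P0·P7 via (12.69,12.53): [(13.0121, 20.2477) (14.2208, 19.612) (13.6328, 28) (6.9172, 28)]  |A|=30.9132
9. ⊥bis P0·P8 via (7.705,12.625): [(13.0121, 20.2477) (14.2208, 19.612) (13.6328, 28) (6.9172, 28)]  |A|=30.9132
10. ⊥bis P0·P9 via (8.055,24.84): [(8.4255, 26.0815) (13.0121, 20.2477) (14.2208, 19.612) (13.6328, 28) (8.9981, 28)]  |A|=28.9171
11. canonical 5-gon: [(8.4255, 26.0815) (13.0121, 20.2477) (14.2208, 19.612) (13.6328, 28) (8.9981, 28)]
12. shoelace: 28.9171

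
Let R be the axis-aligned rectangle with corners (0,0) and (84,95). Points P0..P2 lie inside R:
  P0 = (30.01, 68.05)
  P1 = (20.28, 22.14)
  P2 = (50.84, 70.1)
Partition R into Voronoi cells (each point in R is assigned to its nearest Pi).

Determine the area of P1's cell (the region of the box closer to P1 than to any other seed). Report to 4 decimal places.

Area of P1's cell: 3133.2819

1. box [0,84]×[0,95]: [(0, 0) (84, 0) (84, 95) (0, 95)]
2. ⊥bis P1·P0 via (25.145,45.095): [(0, 50.4241) (0, 0) (84, 0) (84, 32.6215)]  |A|=3487.9162
3. ⊥bis P1·P2 via (35.56,46.12): [(43.1608, 41.2768) (0, 50.4241) (0, 0) (84, 0) (84, 15.2541)]  |A|=3133.2819
4. canonical 5-gon: [(43.1608, 41.2768) (0, 50.4241) (0, 0) (84, 0) (84, 15.2541)]
5. shoelace: 3133.2819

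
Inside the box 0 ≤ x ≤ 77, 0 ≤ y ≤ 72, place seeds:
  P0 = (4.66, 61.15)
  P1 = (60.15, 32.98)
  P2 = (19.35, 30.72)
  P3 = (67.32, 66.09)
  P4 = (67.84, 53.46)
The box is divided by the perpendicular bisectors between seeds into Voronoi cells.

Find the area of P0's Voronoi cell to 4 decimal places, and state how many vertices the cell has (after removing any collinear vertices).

1. box [0,77]×[0,72]: [(0, 0) (77, 0) (77, 72) (0, 72)]
2. ⊥bis P0·P1 via (32.405,47.065): [(0, 0) (8.512, 0) (45.0635, 72) (0, 72)]  |A|=1928.7182
3. ⊥bis P0·P2 via (12.005,45.935): [(0, 40.1396) (38.2675, 58.6132) (45.0635, 72) (0, 72)]  |A|=911.2377
4. ⊥bis P0·P3 via (35.99,63.62): [(0, 40.1396) (36.4538, 57.7376) (35.3293, 72) (0, 72)]  |A|=832.6564
5. ⊥bis P0·P4 via (36.25,57.305): [(0, 40.1396) (36.2932, 57.6601) (36.3944, 58.491) (35.3293, 72) (0, 72)]  |A|=832.5936
6. canonical 5-gon: [(0, 40.1396) (36.2932, 57.6601) (36.3944, 58.491) (35.3293, 72) (0, 72)]
7. shoelace: 832.5936

Area of P0's cell: 832.5936 (5 vertices)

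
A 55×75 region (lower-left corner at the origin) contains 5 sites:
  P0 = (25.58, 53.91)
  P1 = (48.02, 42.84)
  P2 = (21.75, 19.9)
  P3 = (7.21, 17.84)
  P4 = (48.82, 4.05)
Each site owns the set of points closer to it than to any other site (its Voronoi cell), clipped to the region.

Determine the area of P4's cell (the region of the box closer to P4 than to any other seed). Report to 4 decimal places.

1. box [0,55]×[0,75]: [(0, 0) (55, 0) (55, 75) (0, 75)]
2. ⊥bis P4·P0 via (37.2,28.98): [(0, 11.6409) (0, 0) (55, 0) (55, 37.2767)]  |A|=1345.2329
3. ⊥bis P4·P1 via (48.42,23.445): [(24.2558, 22.9466) (0, 11.6409) (0, 0) (55, 0) (55, 23.5807)]  |A|=1134.6972
4. ⊥bis P4·P2 via (35.285,11.975): [(41.9224, 23.311) (28.2734, 0) (55, 0) (55, 23.5807)]  |A|=465.7007
5. ⊥bis P4·P3 via (28.015,10.945): [(41.9224, 23.311) (28.2734, 0) (55, 0) (55, 23.5807)]  |A|=465.7007
6. canonical 4-gon: [(41.9224, 23.311) (28.2734, 0) (55, 0) (55, 23.5807)]
7. shoelace: 465.7007

Area of P4's cell: 465.7007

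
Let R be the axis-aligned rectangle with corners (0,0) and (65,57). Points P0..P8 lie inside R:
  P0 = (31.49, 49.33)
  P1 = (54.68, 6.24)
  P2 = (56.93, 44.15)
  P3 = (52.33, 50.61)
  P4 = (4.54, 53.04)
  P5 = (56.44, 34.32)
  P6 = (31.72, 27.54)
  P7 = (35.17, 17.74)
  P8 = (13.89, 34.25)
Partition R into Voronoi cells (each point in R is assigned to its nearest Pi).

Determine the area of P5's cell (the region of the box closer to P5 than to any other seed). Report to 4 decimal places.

1. box [0,65]×[0,57]: [(0, 0) (65, 0) (65, 57) (0, 57)]
2. ⊥bis P5·P0 via (43.965,41.825): [(18.8029, 0) (65, 0) (65, 57) (53.0943, 57)]  |A|=1655.9277
3. ⊥bis P5·P1 via (55.56,20.28): [(31.8958, 21.7632) (65, 19.6883) (65, 57) (53.0943, 57)]  |A|=827.3459
4. ⊥bis P5·P2 via (56.685,39.235): [(42.8226, 39.926) (31.8958, 21.7632) (65, 19.6883) (65, 38.8205)]  |A|=524.12
5. ⊥bis P5·P3 via (54.385,42.465): [(44.0744, 39.8636) (42.5543, 39.4801) (31.8958, 21.7632) (65, 19.6883) (65, 38.8205)]  |A|=523.8326
6. ⊥bis P5·P4 via (30.49,43.68): [(44.0744, 39.8636) (42.5543, 39.4801) (31.8958, 21.7632) (65, 19.6883) (65, 38.8205)]  |A|=523.8326
7. ⊥bis P5·P6 via (44.08,30.93): [(44.0744, 39.8636) (42.5543, 39.4801) (41.9915, 38.5446) (46.8513, 20.8258) (65, 19.6883) (65, 38.8205)]  |A|=393.6135
8. ⊥bis P5·P7 via (45.805,26.03): [(44.0744, 39.8636) (42.5543, 39.4801) (41.9915, 38.5446) (45.2171, 26.7842) (50.0163, 20.6275) (65, 19.6883) (65, 38.8205)]  |A|=384.3465
9. ⊥bis P5·P8 via (35.165,34.285): [(44.0744, 39.8636) (42.5543, 39.4801) (41.9915, 38.5446) (45.2171, 26.7842) (50.0163, 20.6275) (65, 19.6883) (65, 38.8205)]  |A|=384.3465
10. canonical 7-gon: [(44.0744, 39.8636) (42.5543, 39.4801) (41.9915, 38.5446) (45.2171, 26.7842) (50.0163, 20.6275) (65, 19.6883) (65, 38.8205)]
11. shoelace: 384.3465

Area of P5's cell: 384.3465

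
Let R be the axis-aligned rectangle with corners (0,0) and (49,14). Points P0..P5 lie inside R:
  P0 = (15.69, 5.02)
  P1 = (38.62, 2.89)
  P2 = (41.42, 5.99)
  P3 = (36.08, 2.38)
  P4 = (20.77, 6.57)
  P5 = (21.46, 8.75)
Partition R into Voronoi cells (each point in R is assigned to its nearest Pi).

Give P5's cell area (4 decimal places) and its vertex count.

Area of P5's cell: 103.7048 (5 vertices)

1. box [0,49]×[0,14]: [(0, 0) (49, 0) (49, 14) (0, 14)]
2. ⊥bis P5·P0 via (18.575,6.885): [(23.0258, 0) (49, 0) (49, 14) (13.9755, 14)]  |A|=426.9908
3. ⊥bis P5·P1 via (30.04,5.82): [(23.0258, 0) (28.0525, 0) (32.8334, 14) (13.9755, 14)]  |A|=167.1922
4. ⊥bis P5·P2 via (31.44,7.37): [(23.0258, 0) (28.0525, 0) (32.0325, 11.6546) (32.3568, 14) (13.9755, 14)]  |A|=166.6333
5. ⊥bis P5·P3 via (28.77,5.565): [(23.0258, 0) (26.3453, 0) (32.3157, 13.7028) (32.3568, 14) (13.9755, 14)]  |A|=152.5109
6. ⊥bis P5·P4 via (21.115,7.66): [(17.2917, 8.8701) (28.6444, 5.2768) (32.3157, 13.7028) (32.3568, 14) (13.9755, 14)]  |A|=103.7048
7. canonical 5-gon: [(17.2917, 8.8701) (28.6444, 5.2768) (32.3157, 13.7028) (32.3568, 14) (13.9755, 14)]
8. shoelace: 103.7048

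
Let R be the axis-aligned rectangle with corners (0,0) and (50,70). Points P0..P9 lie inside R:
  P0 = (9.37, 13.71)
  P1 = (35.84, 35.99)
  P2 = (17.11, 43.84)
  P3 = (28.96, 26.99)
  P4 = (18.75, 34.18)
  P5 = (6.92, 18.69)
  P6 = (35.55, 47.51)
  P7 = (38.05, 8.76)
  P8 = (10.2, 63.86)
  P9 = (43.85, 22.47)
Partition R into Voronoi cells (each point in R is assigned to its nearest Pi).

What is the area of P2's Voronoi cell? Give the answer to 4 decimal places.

1. box [0,50]×[0,70]: [(0, 0) (50, 0) (50, 70) (0, 70)]
2. ⊥bis P2·P0 via (13.24,28.775): [(0, 32.1762) (50, 19.3318) (50, 70) (0, 70)]  |A|=2212.2995
3. ⊥bis P2·P1 via (26.475,39.915): [(0, 32.1762) (20.9735, 26.7884) (39.084, 70) (0, 70)]  |A|=1241.0903
4. ⊥bis P2·P3 via (23.035,35.415): [(0, 32.1762) (13.4988, 28.7085) (25.2384, 36.9646) (39.084, 70) (0, 70)]  |A|=1198.9637
5. ⊥bis P2·P4 via (17.93,39.01): [(0, 35.966) (26.7212, 40.5025) (39.084, 70) (0, 70)]  |A|=1031.156
6. ⊥bis P2·P5 via (12.015,31.265): [(0, 36.1331) (0.2907, 36.0153) (26.7212, 40.5025) (39.084, 70) (0, 70)]  |A|=1031.1317
7. ⊥bis P2·P6 via (26.33,45.675): [(0, 36.1331) (0.2907, 36.0153) (26.7212, 40.5025) (27.154, 41.535) (21.4887, 70) (0, 70)]  |A|=780.7066
8. ⊥bis P2·P7 via (27.58,26.3): [(0, 36.1331) (0.2907, 36.0153) (26.7212, 40.5025) (27.154, 41.535) (21.4887, 70) (0, 70)]  |A|=780.7066
9. ⊥bis P2·P8 via (13.655,53.85): [(0, 49.1369) (0, 36.1331) (0.2907, 36.0153) (26.7212, 40.5025) (27.154, 41.535) (23.9928, 57.4182)]  |A|=395.2403
10. ⊥bis P2·P9 via (30.48,33.155): [(0, 49.1369) (0, 36.1331) (0.2907, 36.0153) (26.7212, 40.5025) (27.154, 41.535) (23.9928, 57.4182)]  |A|=395.2403
11. canonical 6-gon: [(0, 49.1369) (0, 36.1331) (0.2907, 36.0153) (26.7212, 40.5025) (27.154, 41.535) (23.9928, 57.4182)]
12. shoelace: 395.2403

Area of P2's cell: 395.2403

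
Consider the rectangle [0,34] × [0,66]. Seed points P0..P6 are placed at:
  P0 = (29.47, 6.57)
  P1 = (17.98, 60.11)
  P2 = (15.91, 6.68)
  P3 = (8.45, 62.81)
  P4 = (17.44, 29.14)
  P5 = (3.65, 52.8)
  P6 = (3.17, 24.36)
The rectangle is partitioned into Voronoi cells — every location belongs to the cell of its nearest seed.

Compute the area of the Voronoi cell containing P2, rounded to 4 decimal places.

Area of P2's cell: 346.3456

1. box [0,34]×[0,66]: [(0, 0) (34, 0) (34, 66) (0, 66)]
2. ⊥bis P2·P0 via (22.69,6.625): [(0, 0) (22.6363, 0) (23.1717, 66) (0, 66)]  |A|=1511.6611
3. ⊥bis P2·P1 via (16.945,33.395): [(0, 34.0515) (0, 0) (22.6363, 0) (22.9053, 33.1641)]  |A|=765.3349
4. ⊥bis P2·P3 via (12.18,34.745): [(5.3906, 33.8426) (0, 33.1262) (0, 0) (22.6363, 0) (22.9053, 33.1641)]  |A|=762.8411
5. ⊥bis P2·P4 via (16.675,17.91): [(0, 19.0459) (0, 0) (22.6363, 0) (22.7782, 17.4942)]  |A|=414.9177
6. ⊥bis P2·P5 via (9.78,29.74): [(0, 19.0459) (0, 0) (22.6363, 0) (22.7782, 17.4942)]  |A|=414.9177
7. ⊥bis P2·P6 via (9.54,15.52): [(13.1865, 18.1476) (0, 8.6456) (0, 0) (22.6363, 0) (22.7782, 17.4942)]  |A|=346.3456
8. canonical 5-gon: [(13.1865, 18.1476) (0, 8.6456) (0, 0) (22.6363, 0) (22.7782, 17.4942)]
9. shoelace: 346.3456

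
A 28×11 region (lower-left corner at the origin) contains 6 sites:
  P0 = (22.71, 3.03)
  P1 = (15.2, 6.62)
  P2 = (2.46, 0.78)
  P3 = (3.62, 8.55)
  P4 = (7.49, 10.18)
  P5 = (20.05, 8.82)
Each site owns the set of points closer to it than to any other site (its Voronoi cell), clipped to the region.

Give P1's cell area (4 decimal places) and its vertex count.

Area of P1's cell: 79.0359 (6 vertices)

1. box [0,28]×[0,11]: [(0, 0) (28, 0) (28, 11) (0, 11)]
2. ⊥bis P1·P0 via (18.955,4.825): [(0, 0) (16.6485, 0) (21.9068, 11) (0, 11)]  |A|=212.0544
3. ⊥bis P1·P2 via (8.83,3.7): [(10.5261, 0) (16.6485, 0) (21.9068, 11) (5.4837, 11)]  |A|=124.0007
4. ⊥bis P1·P3 via (9.41,7.585): [(8.7805, 3.808) (10.5261, 0) (16.6485, 0) (21.9068, 11) (9.9792, 11)]  |A|=107.8349
5. ⊥bis P1·P4 via (11.345,8.4): [(9.0018, 3.3252) (10.5261, 0) (16.6485, 0) (21.9068, 11) (12.5455, 11)]  |A|=96.9017
6. ⊥bis P1·P5 via (17.625,7.72): [(9.0018, 3.3252) (10.5261, 0) (16.6485, 0) (18.9464, 4.807) (16.1372, 11) (12.5455, 11)]  |A|=79.0359
7. canonical 6-gon: [(9.0018, 3.3252) (10.5261, 0) (16.6485, 0) (18.9464, 4.807) (16.1372, 11) (12.5455, 11)]
8. shoelace: 79.0359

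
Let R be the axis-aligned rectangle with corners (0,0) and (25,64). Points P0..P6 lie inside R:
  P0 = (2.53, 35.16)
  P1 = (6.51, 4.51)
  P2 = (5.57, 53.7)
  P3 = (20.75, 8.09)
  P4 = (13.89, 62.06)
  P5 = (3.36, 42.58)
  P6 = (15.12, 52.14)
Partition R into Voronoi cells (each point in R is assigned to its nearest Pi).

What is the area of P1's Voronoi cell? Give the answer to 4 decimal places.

1. box [0,25]×[0,64]: [(0, 0) (25, 0) (25, 64) (0, 64)]
2. ⊥bis P1·P0 via (4.52,19.835): [(0, 19.2481) (0, 0) (25, 0) (25, 22.4944)]  |A|=521.7807
3. ⊥bis P1·P2 via (6.04,29.105): [(0, 19.2481) (0, 0) (25, 0) (25, 22.4944)]  |A|=521.7807
4. ⊥bis P1·P3 via (13.63,6.3): [(10.0468, 20.5527) (0, 19.2481) (0, 0) (15.2138, 0)]  |A|=253.0335
5. ⊥bis P1·P4 via (10.2,33.285): [(10.0468, 20.5527) (0, 19.2481) (0, 0) (15.2138, 0)]  |A|=253.0335
6. ⊥bis P1·P5 via (4.935,23.545): [(10.0468, 20.5527) (0, 19.2481) (0, 0) (15.2138, 0)]  |A|=253.0335
7. ⊥bis P1·P6 via (10.815,28.325): [(10.0468, 20.5527) (0, 19.2481) (0, 0) (15.2138, 0)]  |A|=253.0335
8. canonical 4-gon: [(10.0468, 20.5527) (0, 19.2481) (0, 0) (15.2138, 0)]
9. shoelace: 253.0335

Area of P1's cell: 253.0335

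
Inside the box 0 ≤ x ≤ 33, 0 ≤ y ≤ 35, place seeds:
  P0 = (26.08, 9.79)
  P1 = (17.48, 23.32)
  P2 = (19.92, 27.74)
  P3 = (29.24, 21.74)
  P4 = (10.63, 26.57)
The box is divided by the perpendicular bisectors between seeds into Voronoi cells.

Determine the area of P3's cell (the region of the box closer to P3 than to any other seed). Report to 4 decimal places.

Area of P3's cell: 141.2397

1. box [0,33]×[0,35]: [(0, 0) (33, 0) (33, 35) (0, 35)]
2. ⊥bis P3·P0 via (27.66,15.765): [(0, 23.0793) (33, 14.3529) (33, 35) (0, 35)]  |A|=537.3688
3. ⊥bis P3·P1 via (23.36,22.53): [(22.6298, 17.0952) (33, 14.3529) (33, 35) (25.0354, 35)]  |A|=178.3596
4. ⊥bis P3·P2 via (24.58,24.74): [(23.4135, 22.928) (22.6298, 17.0952) (33, 14.3529) (33, 35) (31.1852, 35)]  |A|=141.2397
5. ⊥bis P3·P4 via (19.935,24.155): [(23.4135, 22.928) (22.6298, 17.0952) (33, 14.3529) (33, 35) (31.1852, 35)]  |A|=141.2397
6. canonical 5-gon: [(23.4135, 22.928) (22.6298, 17.0952) (33, 14.3529) (33, 35) (31.1852, 35)]
7. shoelace: 141.2397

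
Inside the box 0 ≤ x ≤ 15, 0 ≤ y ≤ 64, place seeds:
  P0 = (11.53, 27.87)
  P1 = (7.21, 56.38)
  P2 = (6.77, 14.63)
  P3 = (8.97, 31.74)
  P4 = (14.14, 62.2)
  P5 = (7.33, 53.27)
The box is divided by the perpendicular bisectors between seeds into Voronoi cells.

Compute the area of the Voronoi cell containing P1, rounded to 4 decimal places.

1. box [0,15]×[0,64]: [(0, 0) (15, 0) (15, 64) (0, 64)]
2. ⊥bis P1·P0 via (9.37,42.125): [(0, 40.7052) (15, 42.9781) (15, 64) (0, 64)]  |A|=332.3753
3. ⊥bis P1·P2 via (6.99,35.505): [(0, 40.7052) (15, 42.9781) (15, 64) (0, 64)]  |A|=332.3753
4. ⊥bis P1·P3 via (8.09,44.06): [(0, 43.4821) (15, 44.5536) (15, 64) (0, 64)]  |A|=299.7321
5. ⊥bis P1·P4 via (10.675,59.29): [(0, 43.4821) (15, 44.5536) (15, 54.1401) (6.7194, 64) (0, 64)]  |A|=258.9094
6. ⊥bis P1·P5 via (7.27,54.825): [(0, 54.5445) (14.2003, 55.0924) (6.7194, 64) (0, 64)]  |A|=97.0623
7. canonical 4-gon: [(0, 54.5445) (14.2003, 55.0924) (6.7194, 64) (0, 64)]
8. shoelace: 97.0623

Area of P1's cell: 97.0623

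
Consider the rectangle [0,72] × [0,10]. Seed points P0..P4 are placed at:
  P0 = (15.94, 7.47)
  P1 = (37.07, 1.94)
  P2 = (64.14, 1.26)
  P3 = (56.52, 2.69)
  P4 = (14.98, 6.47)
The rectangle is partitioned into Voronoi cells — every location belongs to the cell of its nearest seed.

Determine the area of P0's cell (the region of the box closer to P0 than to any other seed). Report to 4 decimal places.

1. box [0,72]×[0,10]: [(0, 0) (72, 0) (72, 10) (0, 10)]
2. ⊥bis P0·P1 via (26.505,4.705): [(0, 0) (25.2736, 0) (27.8908, 10) (0, 10)]  |A|=265.8221
3. ⊥bis P0·P2 via (40.04,4.365): [(0, 0) (25.2736, 0) (27.8908, 10) (0, 10)]  |A|=265.8221
4. ⊥bis P0·P3 via (36.23,5.08): [(0, 0) (25.2736, 0) (27.8908, 10) (0, 10)]  |A|=265.8221
5. ⊥bis P0·P4 via (15.46,6.97): [(22.7204, 0) (25.2736, 0) (27.8908, 10) (12.3038, 10)]  |A|=90.7012
6. canonical 4-gon: [(22.7204, 0) (25.2736, 0) (27.8908, 10) (12.3038, 10)]
7. shoelace: 90.7012

Area of P0's cell: 90.7012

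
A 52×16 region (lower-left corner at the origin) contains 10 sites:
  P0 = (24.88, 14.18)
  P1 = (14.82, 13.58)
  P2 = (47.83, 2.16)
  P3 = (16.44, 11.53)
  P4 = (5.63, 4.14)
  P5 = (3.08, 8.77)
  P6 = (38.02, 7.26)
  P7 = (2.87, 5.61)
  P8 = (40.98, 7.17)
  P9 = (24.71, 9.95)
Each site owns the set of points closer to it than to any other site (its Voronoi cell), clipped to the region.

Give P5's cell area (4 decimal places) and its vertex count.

Area of P5's cell: 71.8784 (5 vertices)

1. box [0,52]×[0,16]: [(0, 0) (52, 0) (52, 16) (0, 16)]
2. ⊥bis P5·P0 via (13.98,11.475): [(0, 0) (16.8277, 0) (12.8571, 16) (0, 16)]  |A|=237.478
3. ⊥bis P5·P1 via (8.95,11.175): [(0, 0) (13.5285, 0) (6.9731, 16) (0, 16)]  |A|=164.0133
4. ⊥bis P5·P2 via (25.455,5.465): [(0, 0) (13.5285, 0) (6.9731, 16) (0, 16)]  |A|=164.0133
5. ⊥bis P5·P3 via (9.76,10.15): [(0, 0) (11.8569, 0) (10.1567, 8.2298) (6.9731, 16) (0, 16)]  |A|=157.1346
6. ⊥bis P5·P4 via (4.355,6.455): [(0, 4.0565) (9.6818, 9.3888) (6.9731, 16) (0, 16)]  |A|=80.8682
7. ⊥bis P5·P6 via (20.55,8.015): [(0, 4.0565) (9.6818, 9.3888) (6.9731, 16) (0, 16)]  |A|=80.8682
8. ⊥bis P5·P7 via (2.975,7.19): [(0, 7.3877) (5.3973, 7.029) (9.6818, 9.3888) (6.9731, 16) (0, 16)]  |A|=71.8784
9. ⊥bis P5·P8 via (22.03,7.97): [(0, 7.3877) (5.3973, 7.029) (9.6818, 9.3888) (6.9731, 16) (0, 16)]  |A|=71.8784
10. ⊥bis P5·P9 via (13.895,9.36): [(0, 7.3877) (5.3973, 7.029) (9.6818, 9.3888) (6.9731, 16) (0, 16)]  |A|=71.8784
11. canonical 5-gon: [(0, 7.3877) (5.3973, 7.029) (9.6818, 9.3888) (6.9731, 16) (0, 16)]
12. shoelace: 71.8784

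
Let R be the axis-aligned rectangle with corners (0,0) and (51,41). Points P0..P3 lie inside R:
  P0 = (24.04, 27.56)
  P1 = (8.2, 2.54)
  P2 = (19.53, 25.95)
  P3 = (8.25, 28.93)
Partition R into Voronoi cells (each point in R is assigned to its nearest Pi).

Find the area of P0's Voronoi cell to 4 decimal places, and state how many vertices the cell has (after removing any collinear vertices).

Area of P0's cell: 1075.9818 (6 vertices)

1. box [0,51]×[0,41]: [(0, 0) (51, 0) (51, 41) (0, 41)]
2. ⊥bis P0·P1 via (16.12,15.05): [(0, 25.2555) (39.8922, 0) (51, 0) (51, 41) (0, 41)]  |A|=1587.2524
3. ⊥bis P0·P2 via (21.785,26.755): [(28.8378, 6.9985) (39.8922, 0) (51, 0) (51, 41) (16.6998, 41)]  |A|=1076.325
4. ⊥bis P0·P3 via (16.145,28.245): [(17.1438, 39.7562) (28.8378, 6.9985) (39.8922, 0) (51, 0) (51, 41) (17.2517, 41)]  |A|=1075.9818
5. canonical 6-gon: [(17.1438, 39.7562) (28.8378, 6.9985) (39.8922, 0) (51, 0) (51, 41) (17.2517, 41)]
6. shoelace: 1075.9818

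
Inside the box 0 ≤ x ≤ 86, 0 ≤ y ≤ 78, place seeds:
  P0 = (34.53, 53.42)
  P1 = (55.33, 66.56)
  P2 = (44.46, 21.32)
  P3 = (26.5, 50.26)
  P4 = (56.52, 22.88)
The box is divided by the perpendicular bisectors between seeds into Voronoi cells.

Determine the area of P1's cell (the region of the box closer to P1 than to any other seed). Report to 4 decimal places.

1. box [0,86]×[0,78]: [(0, 0) (86, 0) (86, 78) (0, 78)]
2. ⊥bis P1·P0 via (44.93,59.99): [(82.8275, 0) (86, 0) (86, 78) (33.5525, 78)]  |A|=2169.1778
3. ⊥bis P1·P2 via (49.895,43.94): [(55.9952, 42.4743) (86, 35.2649) (86, 78) (33.5525, 78)]  |A|=1572.7458
4. ⊥bis P1·P3 via (40.915,58.41): [(55.9952, 42.4743) (86, 35.2649) (86, 78) (33.5525, 78)]  |A|=1572.7458
5. ⊥bis P1·P4 via (55.925,44.72): [(54.5993, 44.6839) (86, 45.5394) (86, 78) (33.5525, 78)]  |A|=1383.3158
6. canonical 4-gon: [(54.5993, 44.6839) (86, 45.5394) (86, 78) (33.5525, 78)]
7. shoelace: 1383.3158

Area of P1's cell: 1383.3158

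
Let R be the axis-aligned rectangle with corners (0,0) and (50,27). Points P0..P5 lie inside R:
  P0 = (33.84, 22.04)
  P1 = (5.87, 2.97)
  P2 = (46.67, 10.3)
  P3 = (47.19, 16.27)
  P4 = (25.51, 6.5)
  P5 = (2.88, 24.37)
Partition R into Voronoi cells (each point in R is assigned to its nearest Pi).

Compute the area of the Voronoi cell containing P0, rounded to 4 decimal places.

Area of P0's cell: 269.6613

1. box [0,50]×[0,27]: [(0, 0) (50, 0) (50, 27) (0, 27)]
2. ⊥bis P0·P1 via (19.855,12.505): [(28.3809, 0) (50, 0) (50, 27) (9.9723, 27)]  |A|=832.2316
3. ⊥bis P0·P2 via (40.255,16.17): [(27.1333, 1.83) (50, 26.8198) (50, 27) (9.9723, 27)]  |A|=505.8101
4. ⊥bis P0·P3 via (40.515,19.155): [(27.1333, 1.83) (38.3027, 14.0365) (43.9057, 27) (9.9723, 27)]  |A|=465.254
5. ⊥bis P0·P4 via (29.675,14.27): [(12.3025, 23.5823) (35.6069, 11.0903) (38.3027, 14.0365) (43.9057, 27) (9.9723, 27)]  |A|=304.4247
6. ⊥bis P0·P5 via (18.36,23.205): [(18.1524, 20.4465) (35.6069, 11.0903) (38.3027, 14.0365) (43.9057, 27) (18.6456, 27)]  |A|=269.6613
7. canonical 5-gon: [(18.1524, 20.4465) (35.6069, 11.0903) (38.3027, 14.0365) (43.9057, 27) (18.6456, 27)]
8. shoelace: 269.6613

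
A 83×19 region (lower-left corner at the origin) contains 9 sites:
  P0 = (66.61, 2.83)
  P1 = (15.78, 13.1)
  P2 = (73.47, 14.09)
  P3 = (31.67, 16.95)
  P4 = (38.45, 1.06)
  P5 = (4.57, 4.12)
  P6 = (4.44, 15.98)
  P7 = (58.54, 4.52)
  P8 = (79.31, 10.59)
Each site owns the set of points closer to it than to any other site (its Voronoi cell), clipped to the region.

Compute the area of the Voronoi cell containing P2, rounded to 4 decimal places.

1. box [0,83]×[0,19]: [(0, 0) (83, 0) (83, 19) (0, 19)]
2. ⊥bis P2·P0 via (70.04,8.46): [(83, 0.5643) (83, 19) (52.7397, 19)]  |A|=278.9354
3. ⊥bis P2·P1 via (44.625,13.595): [(83, 0.5643) (83, 19) (52.7397, 19)]  |A|=278.9354
4. ⊥bis P2·P3 via (52.57,15.52): [(52.8054, 18.96) (83, 0.5643) (83, 19) (52.8081, 19)]  |A|=278.934
5. ⊥bis P2·P4 via (55.96,7.575): [(52.8054, 18.96) (83, 0.5643) (83, 19) (52.8081, 19)]  |A|=278.934
6. ⊥bis P2·P5 via (39.02,9.105): [(52.8054, 18.96) (83, 0.5643) (83, 19) (52.8081, 19)]  |A|=278.934
7. ⊥bis P2·P6 via (38.955,15.035): [(52.8054, 18.96) (83, 0.5643) (83, 19) (52.8081, 19)]  |A|=278.934
8. ⊥bis P2·P7 via (66.005,9.305): [(64.3083, 11.9519) (83, 0.5643) (83, 19) (59.7906, 19)]  |A|=254.0877
9. ⊥bis P2·P8 via (76.39,12.34): [(64.3083, 11.9519) (72.9882, 6.6639) (80.3814, 19) (59.7906, 19)]  |A|=145.6489
10. canonical 4-gon: [(64.3083, 11.9519) (72.9882, 6.6639) (80.3814, 19) (59.7906, 19)]
11. shoelace: 145.6489

Area of P2's cell: 145.6489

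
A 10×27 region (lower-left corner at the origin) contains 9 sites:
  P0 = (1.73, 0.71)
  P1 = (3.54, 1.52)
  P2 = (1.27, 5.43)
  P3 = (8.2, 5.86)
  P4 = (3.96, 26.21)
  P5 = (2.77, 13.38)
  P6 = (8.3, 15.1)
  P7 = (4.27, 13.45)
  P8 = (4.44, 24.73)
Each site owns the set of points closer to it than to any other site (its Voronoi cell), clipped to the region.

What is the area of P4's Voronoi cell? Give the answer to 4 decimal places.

Area of P4's cell: 12.8954

1. box [0,10]×[0,27]: [(0, 0) (10, 0) (10, 27) (0, 27)]
2. ⊥bis P4·P0 via (2.845,13.46): [(0, 13.7088) (10, 12.8343) (10, 27) (0, 27)]  |A|=137.2846
3. ⊥bis P4·P1 via (3.75,13.865): [(0, 13.9288) (10, 13.7587) (10, 27) (0, 27)]  |A|=131.5626
4. ⊥bis P4·P2 via (2.615,15.82): [(0, 16.1585) (10, 14.864) (10, 27) (0, 27)]  |A|=114.8874
5. ⊥bis P4·P3 via (6.08,16.035): [(0, 16.1585) (4.1157, 15.6257) (10, 16.8517) (10, 27) (0, 27)]  |A|=109.0392
6. ⊥bis P4·P5 via (3.365,19.795): [(0, 20.1071) (10, 19.1796) (10, 27) (0, 27)]  |A|=73.5665
7. ⊥bis P4·P6 via (6.13,20.655): [(0, 20.1071) (3.8204, 19.7528) (10, 22.1668) (10, 27) (0, 27)]  |A|=64.3366
8. ⊥bis P4·P7 via (4.115,19.83): [(0, 20.1071) (3.2216, 19.8083) (4.0116, 19.8275) (10, 22.1668) (10, 27) (0, 27)]  |A|=64.309
9. ⊥bis P4·P8 via (4.2,25.47): [(0, 24.1078) (8.9175, 27) (0, 27)]  |A|=12.8954
10. canonical 3-gon: [(0, 24.1078) (8.9175, 27) (0, 27)]
11. shoelace: 12.8954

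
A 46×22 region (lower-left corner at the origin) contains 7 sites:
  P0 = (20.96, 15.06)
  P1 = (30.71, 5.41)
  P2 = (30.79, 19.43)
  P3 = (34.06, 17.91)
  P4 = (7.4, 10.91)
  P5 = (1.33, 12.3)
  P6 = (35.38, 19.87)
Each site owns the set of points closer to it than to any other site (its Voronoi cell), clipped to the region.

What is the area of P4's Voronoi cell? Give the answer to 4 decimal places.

1. box [0,46]×[0,22]: [(0, 0) (46, 0) (46, 22) (0, 22)]
2. ⊥bis P4·P0 via (14.18,12.985): [(0, 0) (18.154, 0) (11.421, 22) (0, 22)]  |A|=325.3251
3. ⊥bis P4·P1 via (19.055,8.16): [(0, 0) (17.1296, 0) (17.5756, 1.89) (11.421, 22) (0, 22)]  |A|=324.357
4. ⊥bis P4·P2 via (19.095,15.17): [(0, 0) (17.1296, 0) (17.5756, 1.89) (11.421, 22) (0, 22)]  |A|=324.357
5. ⊥bis P4·P3 via (20.73,14.41): [(0, 0) (17.1296, 0) (17.5756, 1.89) (11.421, 22) (0, 22)]  |A|=324.357
6. ⊥bis P4·P5 via (4.365,11.605): [(1.7075, 0) (17.1296, 0) (17.5756, 1.89) (11.421, 22) (6.7454, 22)]  |A|=231.375
7. ⊥bis P4·P6 via (21.39,15.39): [(1.7075, 0) (17.1296, 0) (17.5756, 1.89) (11.421, 22) (6.7454, 22)]  |A|=231.375
8. canonical 5-gon: [(1.7075, 0) (17.1296, 0) (17.5756, 1.89) (11.421, 22) (6.7454, 22)]
9. shoelace: 231.375

Area of P4's cell: 231.3750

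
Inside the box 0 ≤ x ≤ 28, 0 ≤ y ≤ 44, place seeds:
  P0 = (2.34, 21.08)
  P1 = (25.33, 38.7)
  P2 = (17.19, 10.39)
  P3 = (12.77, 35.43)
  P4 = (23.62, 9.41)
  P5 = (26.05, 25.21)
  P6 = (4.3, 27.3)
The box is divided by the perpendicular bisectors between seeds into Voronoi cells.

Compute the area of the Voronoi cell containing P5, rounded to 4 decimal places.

1. box [0,28]×[0,44]: [(0, 0) (28, 0) (28, 44) (0, 44)]
2. ⊥bis P5·P0 via (14.195,23.145): [(18.2266, 0) (28, 0) (28, 44) (10.5623, 44)]  |A|=598.6444
3. ⊥bis P5·P1 via (25.69,31.955): [(12.7804, 31.266) (18.2266, 0) (28, 0) (28, 32.0783)]  |A|=396.8967
4. ⊥bis P5·P2 via (21.62,17.8): [(12.7804, 31.266) (14.3712, 22.1336) (28, 13.9858) (28, 32.0783)]  |A|=193.4311
5. ⊥bis P5·P3 via (19.41,30.32): [(20.4532, 31.6755) (14.1384, 23.47) (14.3712, 22.1336) (28, 13.9858) (28, 32.0783)]  |A|=163.2448
6. ⊥bis P5·P4 via (24.835,17.31): [(20.4532, 31.6755) (14.1384, 23.47) (14.3712, 22.1336) (21.61, 17.806) (28, 16.8232) (28, 32.0783)]  |A|=154.1791
7. ⊥bis P5·P6 via (15.175,26.255): [(20.4532, 31.6755) (15.0171, 24.6118) (14.7568, 21.9031) (21.61, 17.806) (28, 16.8232) (28, 32.0783)]  |A|=152.9068
8. canonical 6-gon: [(20.4532, 31.6755) (15.0171, 24.6118) (14.7568, 21.9031) (21.61, 17.806) (28, 16.8232) (28, 32.0783)]
9. shoelace: 152.9068

Area of P5's cell: 152.9068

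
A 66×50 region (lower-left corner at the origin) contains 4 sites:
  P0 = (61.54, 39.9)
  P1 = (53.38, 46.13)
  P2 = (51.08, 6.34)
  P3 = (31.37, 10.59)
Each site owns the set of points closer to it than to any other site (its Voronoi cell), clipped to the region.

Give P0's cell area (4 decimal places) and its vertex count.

Area of P0's cell: 351.8403 (5 vertices)

1. box [0,66]×[0,50]: [(0, 0) (66, 0) (66, 50) (0, 50)]
2. ⊥bis P0·P1 via (57.46,43.015): [(24.6189, 0) (66, 0) (66, 50) (62.7929, 50)]  |A|=1114.705
3. ⊥bis P0·P2 via (56.31,23.12): [(44.9692, 26.6547) (66, 20.0998) (66, 50) (62.7929, 50)]  |A|=351.8472
4. ⊥bis P0·P3 via (46.455,25.245): [(45.0204, 26.7217) (45.136, 26.6027) (66, 20.0998) (66, 50) (62.7929, 50)]  |A|=351.8403
5. canonical 5-gon: [(45.0204, 26.7217) (45.136, 26.6027) (66, 20.0998) (66, 50) (62.7929, 50)]
6. shoelace: 351.8403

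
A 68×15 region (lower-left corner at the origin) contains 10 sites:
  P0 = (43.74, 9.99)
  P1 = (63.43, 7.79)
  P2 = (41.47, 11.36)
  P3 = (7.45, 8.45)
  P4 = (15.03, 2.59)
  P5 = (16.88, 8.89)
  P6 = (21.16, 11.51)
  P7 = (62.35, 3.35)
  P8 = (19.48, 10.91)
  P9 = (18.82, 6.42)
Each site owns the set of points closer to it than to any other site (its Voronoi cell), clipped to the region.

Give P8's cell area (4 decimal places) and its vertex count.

1. box [0,68]×[0,15]: [(0, 0) (68, 0) (68, 15) (0, 15)]
2. ⊥bis P8·P0 via (31.61,10.45): [(0, 0) (31.2137, 0) (31.7825, 15) (0, 15)]  |A|=472.4719
3. ⊥bis P8·P1 via (41.455,9.35): [(0, 0) (31.2137, 0) (31.7825, 15) (0, 15)]  |A|=472.4719
4. ⊥bis P8·P2 via (30.475,11.135): [(0, 0) (30.7029, 0) (30.3959, 15) (0, 15)]  |A|=458.2408
5. ⊥bis P8·P3 via (13.465,9.68): [(15.4445, 0) (30.7029, 0) (30.3959, 15) (12.3771, 15)]  |A|=249.579
6. ⊥bis P8·P4 via (17.255,6.75): [(13.6723, 8.6662) (29.8752, 0) (30.7029, 0) (30.3959, 15) (12.3771, 15)]  |A|=187.0488
7. ⊥bis P8·P5 via (18.18,9.9): [(23.025, 3.6639) (29.8752, 0) (30.7029, 0) (30.3959, 15) (14.2177, 15)]  |A|=150.237
8. ⊥bis P8·P6 via (20.32,11.21): [(23.0066, 3.6876) (18.9664, 15) (14.2177, 15)]  |A|=26.8599
9. ⊥bis P8·P7 via (40.915,7.13): [(23.0066, 3.6876) (18.9664, 15) (14.2177, 15)]  |A|=26.8599
10. ⊥bis P8·P9 via (19.15,8.665): [(19.1381, 8.6667) (21.3441, 8.3425) (18.9664, 15) (14.2177, 15)]  |A|=21.9951
11. canonical 4-gon: [(19.1381, 8.6667) (21.3441, 8.3425) (18.9664, 15) (14.2177, 15)]
12. shoelace: 21.9951

Area of P8's cell: 21.9951 (4 vertices)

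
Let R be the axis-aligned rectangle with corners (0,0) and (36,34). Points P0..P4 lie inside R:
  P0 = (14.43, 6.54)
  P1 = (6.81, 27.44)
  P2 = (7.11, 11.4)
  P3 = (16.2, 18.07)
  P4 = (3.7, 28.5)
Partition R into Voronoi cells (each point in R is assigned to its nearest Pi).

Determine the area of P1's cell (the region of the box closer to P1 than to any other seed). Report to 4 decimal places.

Area of P1's cell: 155.1142

1. box [0,36]×[0,34]: [(0, 0) (36, 0) (36, 34) (0, 34)]
2. ⊥bis P1·P0 via (10.62,16.99): [(0, 13.118) (36, 26.2434) (36, 34) (0, 34)]  |A|=515.4949
3. ⊥bis P1·P2 via (6.96,19.42): [(0, 19.2898) (17.8433, 19.6236) (36, 26.2434) (36, 34) (0, 34)]  |A|=460.4323
4. ⊥bis P1·P3 via (11.505,22.755): [(0, 19.2898) (8.2003, 19.4432) (22.726, 34) (0, 34)]  |A|=225.7229
5. ⊥bis P1·P4 via (5.255,27.97): [(2.3112, 19.3331) (8.2003, 19.4432) (22.726, 34) (7.3102, 34)]  |A|=155.1142
6. canonical 4-gon: [(2.3112, 19.3331) (8.2003, 19.4432) (22.726, 34) (7.3102, 34)]
7. shoelace: 155.1142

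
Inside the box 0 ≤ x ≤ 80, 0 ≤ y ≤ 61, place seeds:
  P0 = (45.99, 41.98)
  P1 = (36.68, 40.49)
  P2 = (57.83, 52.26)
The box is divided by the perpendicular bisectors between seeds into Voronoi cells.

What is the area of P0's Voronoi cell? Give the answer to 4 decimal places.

Area of P0's cell: 1325.8452

1. box [0,80]×[0,61]: [(0, 0) (80, 0) (80, 61) (0, 61)]
2. ⊥bis P0·P1 via (41.335,41.235): [(47.9344, 0) (80, 0) (80, 61) (38.1718, 61)]  |A|=2253.7633
3. ⊥bis P0·P2 via (51.91,47.12): [(47.9344, 0) (80, 0) (80, 14.7673) (39.8588, 61) (38.1718, 61)]  |A|=1325.8452
4. canonical 5-gon: [(47.9344, 0) (80, 0) (80, 14.7673) (39.8588, 61) (38.1718, 61)]
5. shoelace: 1325.8452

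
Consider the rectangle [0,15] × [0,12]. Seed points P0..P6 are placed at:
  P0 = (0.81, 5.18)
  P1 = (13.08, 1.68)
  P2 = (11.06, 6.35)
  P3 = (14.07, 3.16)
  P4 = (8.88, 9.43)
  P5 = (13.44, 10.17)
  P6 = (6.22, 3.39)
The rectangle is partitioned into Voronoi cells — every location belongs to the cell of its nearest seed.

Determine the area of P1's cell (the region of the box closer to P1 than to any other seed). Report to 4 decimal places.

Area of P1's cell: 16.2363

1. box [0,15]×[0,12]: [(0, 0) (15, 0) (15, 12) (0, 12)]
2. ⊥bis P1·P0 via (6.945,3.43): [(5.9666, 0) (15, 0) (15, 12) (9.3896, 12)]  |A|=87.8629
3. ⊥bis P1·P2 via (12.07,4.015): [(6.414, 1.5685) (5.9666, 0) (15, 0) (15, 5.2824)]  |A|=29.7617
4. ⊥bis P1·P3 via (13.575,2.42): [(11.5359, 3.784) (6.414, 1.5685) (5.9666, 0) (15, 0) (15, 1.4668)]  |A|=23.1529
5. ⊥bis P1·P4 via (10.98,5.555): [(11.5359, 3.784) (6.414, 1.5685) (5.9666, 0) (15, 0) (15, 1.4668)]  |A|=23.1529
6. ⊥bis P1·P5 via (13.26,5.925): [(11.5359, 3.784) (6.414, 1.5685) (5.9666, 0) (15, 0) (15, 1.4668)]  |A|=23.1529
7. ⊥bis P1·P6 via (9.65,2.535): [(11.5359, 3.784) (9.771, 3.0206) (9.0181, 0) (15, 0) (15, 1.4668)]  |A|=16.2363
8. canonical 5-gon: [(11.5359, 3.784) (9.771, 3.0206) (9.0181, 0) (15, 0) (15, 1.4668)]
9. shoelace: 16.2363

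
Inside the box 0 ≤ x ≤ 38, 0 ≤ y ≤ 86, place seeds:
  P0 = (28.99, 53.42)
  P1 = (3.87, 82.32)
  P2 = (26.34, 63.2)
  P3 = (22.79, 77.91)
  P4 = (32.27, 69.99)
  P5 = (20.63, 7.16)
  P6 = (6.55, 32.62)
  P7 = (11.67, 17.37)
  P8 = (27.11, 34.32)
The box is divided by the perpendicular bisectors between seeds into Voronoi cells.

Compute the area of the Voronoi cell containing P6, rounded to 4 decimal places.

Area of P6's cell: 456.8126

1. box [0,38]×[0,86]: [(0, 0) (38, 0) (38, 86) (0, 86)]
2. ⊥bis P6·P0 via (17.77,43.02): [(0, 62.1911) (0, 0) (38, 0) (38, 21.1949)]  |A|=1584.3347
3. ⊥bis P6·P1 via (5.21,57.47): [(4.4158, 57.4272) (0, 57.1891) (0, 0) (38, 0) (38, 21.1949)]  |A|=1573.2908
4. ⊥bis P6·P2 via (16.445,47.91): [(8.4288, 53.0977) (1.9447, 57.2939) (0, 57.1891) (0, 0) (38, 0) (38, 21.1949)]  |A|=1567.6744
5. ⊥bis P6·P3 via (14.67,55.265): [(8.4288, 53.0977) (1.9447, 57.2939) (0, 57.1891) (0, 0) (38, 0) (38, 21.1949)]  |A|=1567.6744
6. ⊥bis P6·P4 via (19.41,51.305): [(8.4288, 53.0977) (1.9447, 57.2939) (0, 57.1891) (0, 0) (38, 0) (38, 21.1949)]  |A|=1567.6744
7. ⊥bis P6·P5 via (13.59,19.89): [(30.5274, 29.2568) (8.4288, 53.0977) (1.9447, 57.2939) (0, 57.1891) (0, 12.3744)]  |A|=743.7258
8. ⊥bis P6·P7 via (9.11,24.995): [(28.4569, 31.4905) (8.4288, 53.0977) (1.9447, 57.2939) (0, 57.1891) (0, 21.9364)]  |A|=556.1011
9. ⊥bis P6·P8 via (16.83,33.47): [(17.3033, 27.7458) (15.871, 45.0688) (8.4288, 53.0977) (1.9447, 57.2939) (0, 57.1891) (0, 21.9364)]  |A|=456.8126
10. canonical 6-gon: [(17.3033, 27.7458) (15.871, 45.0688) (8.4288, 53.0977) (1.9447, 57.2939) (0, 57.1891) (0, 21.9364)]
11. shoelace: 456.8126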